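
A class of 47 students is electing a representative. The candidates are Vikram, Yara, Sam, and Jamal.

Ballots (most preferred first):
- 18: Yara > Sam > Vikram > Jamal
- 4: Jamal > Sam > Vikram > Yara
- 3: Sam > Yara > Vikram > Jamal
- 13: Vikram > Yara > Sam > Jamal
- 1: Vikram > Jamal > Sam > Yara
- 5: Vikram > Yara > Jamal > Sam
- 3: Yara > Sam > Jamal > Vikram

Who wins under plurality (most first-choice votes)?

First-place votes: Vikram 19, Yara 21, Sam 3, Jamal 4.

Yara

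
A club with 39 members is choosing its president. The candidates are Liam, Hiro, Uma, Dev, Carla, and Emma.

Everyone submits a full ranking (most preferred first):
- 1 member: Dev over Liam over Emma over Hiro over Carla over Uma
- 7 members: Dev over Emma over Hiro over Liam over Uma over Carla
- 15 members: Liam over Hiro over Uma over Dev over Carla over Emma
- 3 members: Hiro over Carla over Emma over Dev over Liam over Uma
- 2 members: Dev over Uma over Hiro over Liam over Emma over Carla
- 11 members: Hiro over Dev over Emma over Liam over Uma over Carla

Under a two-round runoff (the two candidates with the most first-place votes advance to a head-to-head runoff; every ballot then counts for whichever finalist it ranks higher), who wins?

Hiro

Round 1 first-place votes: Liam 15, Hiro 14, Uma 0, Dev 10, Carla 0, Emma 0. Liam and Hiro advance.
Runoff: Liam is ranked above Hiro on 16 ballots, Hiro above Liam on 23.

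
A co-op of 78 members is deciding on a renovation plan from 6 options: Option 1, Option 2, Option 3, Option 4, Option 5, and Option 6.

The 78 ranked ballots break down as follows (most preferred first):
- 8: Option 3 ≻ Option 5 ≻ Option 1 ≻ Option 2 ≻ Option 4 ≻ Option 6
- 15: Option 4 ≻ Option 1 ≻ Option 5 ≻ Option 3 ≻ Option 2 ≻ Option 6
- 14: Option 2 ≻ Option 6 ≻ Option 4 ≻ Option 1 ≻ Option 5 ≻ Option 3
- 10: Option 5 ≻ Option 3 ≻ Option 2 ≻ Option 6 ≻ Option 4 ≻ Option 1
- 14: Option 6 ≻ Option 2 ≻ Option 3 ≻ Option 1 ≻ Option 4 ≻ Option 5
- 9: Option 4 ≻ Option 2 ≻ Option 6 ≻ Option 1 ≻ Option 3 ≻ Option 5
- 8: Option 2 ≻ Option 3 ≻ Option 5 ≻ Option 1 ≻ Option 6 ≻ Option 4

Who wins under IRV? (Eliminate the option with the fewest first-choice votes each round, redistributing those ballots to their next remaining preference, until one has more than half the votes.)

Option 2

Round 1: Option 1 0, Option 2 22, Option 3 8, Option 4 24, Option 5 10, Option 6 14. Option 1 eliminated.
Round 2: Option 2 22, Option 3 8, Option 4 24, Option 5 10, Option 6 14. Option 3 eliminated.
Round 3: Option 2 22, Option 4 24, Option 5 18, Option 6 14. Option 6 eliminated.
Round 4: Option 2 36, Option 4 24, Option 5 18. Option 5 eliminated.
Round 5: Option 2 54, Option 4 24. Option 2 has a majority (≥40).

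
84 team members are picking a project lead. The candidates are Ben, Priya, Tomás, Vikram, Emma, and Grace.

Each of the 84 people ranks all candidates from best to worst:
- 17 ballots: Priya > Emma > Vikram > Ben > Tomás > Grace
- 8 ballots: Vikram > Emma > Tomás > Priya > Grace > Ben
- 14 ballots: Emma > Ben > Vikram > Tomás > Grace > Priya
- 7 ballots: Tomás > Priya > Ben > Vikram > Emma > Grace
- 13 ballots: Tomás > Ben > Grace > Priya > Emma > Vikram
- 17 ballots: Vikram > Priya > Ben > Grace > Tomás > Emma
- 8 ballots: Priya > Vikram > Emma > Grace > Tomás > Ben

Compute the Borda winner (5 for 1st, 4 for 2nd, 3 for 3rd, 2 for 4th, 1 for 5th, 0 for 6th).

Vikram

Ben: 17×2 + 8×0 + 14×4 + 7×3 + 13×4 + 17×3 + 8×0 = 214
Priya: 17×5 + 8×2 + 14×0 + 7×4 + 13×2 + 17×4 + 8×5 = 263
Tomás: 17×1 + 8×3 + 14×2 + 7×5 + 13×5 + 17×1 + 8×1 = 194
Vikram: 17×3 + 8×5 + 14×3 + 7×2 + 13×0 + 17×5 + 8×4 = 264
Emma: 17×4 + 8×4 + 14×5 + 7×1 + 13×1 + 17×0 + 8×3 = 214
Grace: 17×0 + 8×1 + 14×1 + 7×0 + 13×3 + 17×2 + 8×2 = 111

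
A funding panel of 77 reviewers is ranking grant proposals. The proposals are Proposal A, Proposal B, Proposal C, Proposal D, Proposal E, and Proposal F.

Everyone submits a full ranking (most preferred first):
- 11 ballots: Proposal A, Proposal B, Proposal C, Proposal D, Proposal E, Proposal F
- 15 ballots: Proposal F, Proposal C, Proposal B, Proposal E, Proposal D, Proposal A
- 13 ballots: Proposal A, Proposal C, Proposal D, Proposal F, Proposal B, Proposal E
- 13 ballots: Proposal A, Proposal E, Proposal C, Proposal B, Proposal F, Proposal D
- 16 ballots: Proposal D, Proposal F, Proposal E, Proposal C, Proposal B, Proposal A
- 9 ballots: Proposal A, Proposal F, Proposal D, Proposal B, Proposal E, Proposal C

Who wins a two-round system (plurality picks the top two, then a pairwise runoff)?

Proposal A

Round 1 first-place votes: Proposal A 46, Proposal B 0, Proposal C 0, Proposal D 16, Proposal E 0, Proposal F 15. Proposal A and Proposal D advance.
Runoff: Proposal A is ranked above Proposal D on 46 ballots, Proposal D above Proposal A on 31.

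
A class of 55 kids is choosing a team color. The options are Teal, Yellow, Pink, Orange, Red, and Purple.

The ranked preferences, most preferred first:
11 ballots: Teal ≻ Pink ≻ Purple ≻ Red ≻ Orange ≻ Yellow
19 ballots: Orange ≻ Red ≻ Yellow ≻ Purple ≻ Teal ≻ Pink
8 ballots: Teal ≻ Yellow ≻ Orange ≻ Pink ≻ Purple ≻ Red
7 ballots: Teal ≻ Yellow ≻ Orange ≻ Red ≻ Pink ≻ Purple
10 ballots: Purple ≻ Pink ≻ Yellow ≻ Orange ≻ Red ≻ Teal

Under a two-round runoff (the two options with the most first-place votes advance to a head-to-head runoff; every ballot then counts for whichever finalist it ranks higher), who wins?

Orange

Round 1 first-place votes: Teal 26, Yellow 0, Pink 0, Orange 19, Red 0, Purple 10. Teal and Orange advance.
Runoff: Teal is ranked above Orange on 26 ballots, Orange above Teal on 29.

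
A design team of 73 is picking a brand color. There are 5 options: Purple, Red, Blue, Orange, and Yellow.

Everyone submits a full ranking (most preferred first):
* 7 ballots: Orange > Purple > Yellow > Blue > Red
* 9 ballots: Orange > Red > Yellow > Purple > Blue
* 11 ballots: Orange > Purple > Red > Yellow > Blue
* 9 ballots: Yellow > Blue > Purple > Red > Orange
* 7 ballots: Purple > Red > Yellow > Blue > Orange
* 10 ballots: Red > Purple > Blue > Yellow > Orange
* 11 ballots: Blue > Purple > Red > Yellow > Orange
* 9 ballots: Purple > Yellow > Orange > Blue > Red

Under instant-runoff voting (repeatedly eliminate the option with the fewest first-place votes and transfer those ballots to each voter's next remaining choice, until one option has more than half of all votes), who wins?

Purple

Round 1: Purple 16, Red 10, Blue 11, Orange 27, Yellow 9. Yellow eliminated.
Round 2: Purple 16, Red 10, Blue 20, Orange 27. Red eliminated.
Round 3: Purple 26, Blue 20, Orange 27. Blue eliminated.
Round 4: Purple 46, Orange 27. Purple has a majority (≥37).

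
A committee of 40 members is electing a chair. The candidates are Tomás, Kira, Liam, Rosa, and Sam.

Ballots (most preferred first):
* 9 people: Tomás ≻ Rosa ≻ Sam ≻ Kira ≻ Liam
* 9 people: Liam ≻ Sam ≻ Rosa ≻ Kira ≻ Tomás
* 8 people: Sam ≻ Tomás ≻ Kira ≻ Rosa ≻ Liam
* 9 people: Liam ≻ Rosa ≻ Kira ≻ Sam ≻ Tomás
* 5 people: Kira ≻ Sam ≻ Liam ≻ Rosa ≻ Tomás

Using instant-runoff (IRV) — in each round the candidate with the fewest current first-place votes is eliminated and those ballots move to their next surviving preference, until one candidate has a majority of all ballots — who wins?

Sam

Round 1: Tomás 9, Kira 5, Liam 18, Rosa 0, Sam 8. Rosa eliminated.
Round 2: Tomás 9, Kira 5, Liam 18, Sam 8. Kira eliminated.
Round 3: Tomás 9, Liam 18, Sam 13. Tomás eliminated.
Round 4: Liam 18, Sam 22. Sam has a majority (≥21).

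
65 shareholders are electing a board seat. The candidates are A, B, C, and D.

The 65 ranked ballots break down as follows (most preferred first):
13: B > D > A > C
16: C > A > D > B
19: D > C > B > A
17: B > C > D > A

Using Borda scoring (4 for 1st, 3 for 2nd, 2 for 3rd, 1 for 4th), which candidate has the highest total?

A: 13×2 + 16×3 + 19×1 + 17×1 = 110
B: 13×4 + 16×1 + 19×2 + 17×4 = 174
C: 13×1 + 16×4 + 19×3 + 17×3 = 185
D: 13×3 + 16×2 + 19×4 + 17×2 = 181

C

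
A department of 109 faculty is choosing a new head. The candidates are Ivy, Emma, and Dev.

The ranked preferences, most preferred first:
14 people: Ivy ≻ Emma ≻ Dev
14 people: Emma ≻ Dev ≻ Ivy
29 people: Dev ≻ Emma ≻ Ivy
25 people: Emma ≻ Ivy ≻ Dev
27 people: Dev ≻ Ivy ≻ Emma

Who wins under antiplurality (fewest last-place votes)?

Emma

Last-place votes: Ivy 43, Emma 27, Dev 39.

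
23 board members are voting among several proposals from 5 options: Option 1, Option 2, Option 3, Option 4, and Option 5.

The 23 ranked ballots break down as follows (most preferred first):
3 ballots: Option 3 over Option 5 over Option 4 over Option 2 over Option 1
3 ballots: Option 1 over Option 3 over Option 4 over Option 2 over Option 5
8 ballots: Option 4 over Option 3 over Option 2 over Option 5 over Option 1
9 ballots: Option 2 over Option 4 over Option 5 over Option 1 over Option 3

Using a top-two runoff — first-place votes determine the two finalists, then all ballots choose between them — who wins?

Option 4

Round 1 first-place votes: Option 1 3, Option 2 9, Option 3 3, Option 4 8, Option 5 0. Option 2 and Option 4 advance.
Runoff: Option 2 is ranked above Option 4 on 9 ballots, Option 4 above Option 2 on 14.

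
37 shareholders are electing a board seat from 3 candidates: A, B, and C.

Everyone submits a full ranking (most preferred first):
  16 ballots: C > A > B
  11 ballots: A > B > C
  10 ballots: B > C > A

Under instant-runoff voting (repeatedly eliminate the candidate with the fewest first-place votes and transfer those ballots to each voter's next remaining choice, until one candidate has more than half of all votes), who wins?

C

Round 1: A 11, B 10, C 16. B eliminated.
Round 2: A 11, C 26. C has a majority (≥19).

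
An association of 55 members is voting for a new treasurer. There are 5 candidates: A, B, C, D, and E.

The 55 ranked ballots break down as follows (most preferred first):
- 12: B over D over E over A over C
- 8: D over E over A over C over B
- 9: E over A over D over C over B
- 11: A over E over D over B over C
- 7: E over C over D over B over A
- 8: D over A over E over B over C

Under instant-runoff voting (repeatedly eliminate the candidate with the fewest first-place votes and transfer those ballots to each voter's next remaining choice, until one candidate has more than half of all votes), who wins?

Round 1: A 11, B 12, C 0, D 16, E 16. C eliminated.
Round 2: A 11, B 12, D 16, E 16. A eliminated.
Round 3: B 12, D 16, E 27. B eliminated.
Round 4: D 28, E 27. D has a majority (≥28).

D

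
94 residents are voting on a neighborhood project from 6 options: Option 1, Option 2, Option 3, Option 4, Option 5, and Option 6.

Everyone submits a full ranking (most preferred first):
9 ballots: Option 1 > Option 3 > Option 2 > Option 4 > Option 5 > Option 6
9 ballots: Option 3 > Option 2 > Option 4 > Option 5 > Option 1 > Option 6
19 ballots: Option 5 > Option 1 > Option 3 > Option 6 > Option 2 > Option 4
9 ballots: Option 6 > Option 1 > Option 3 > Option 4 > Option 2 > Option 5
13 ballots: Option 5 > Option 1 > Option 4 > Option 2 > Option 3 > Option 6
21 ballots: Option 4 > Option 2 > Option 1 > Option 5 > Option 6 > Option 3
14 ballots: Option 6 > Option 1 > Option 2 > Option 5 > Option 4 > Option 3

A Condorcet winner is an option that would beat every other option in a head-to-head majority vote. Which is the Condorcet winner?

Option 1

Option 1 vs Option 2: 64–30
Option 1 vs Option 3: 85–9
Option 1 vs Option 4: 64–30
Option 1 vs Option 5: 53–41
Option 1 vs Option 6: 71–23
Option 1 beats every other option.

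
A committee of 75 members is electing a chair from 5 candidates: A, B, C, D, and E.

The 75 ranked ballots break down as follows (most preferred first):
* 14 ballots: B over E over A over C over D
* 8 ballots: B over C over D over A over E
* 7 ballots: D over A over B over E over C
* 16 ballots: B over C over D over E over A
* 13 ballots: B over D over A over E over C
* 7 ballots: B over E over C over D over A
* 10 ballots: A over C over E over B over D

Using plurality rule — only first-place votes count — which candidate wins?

B

First-place votes: A 10, B 58, C 0, D 7, E 0.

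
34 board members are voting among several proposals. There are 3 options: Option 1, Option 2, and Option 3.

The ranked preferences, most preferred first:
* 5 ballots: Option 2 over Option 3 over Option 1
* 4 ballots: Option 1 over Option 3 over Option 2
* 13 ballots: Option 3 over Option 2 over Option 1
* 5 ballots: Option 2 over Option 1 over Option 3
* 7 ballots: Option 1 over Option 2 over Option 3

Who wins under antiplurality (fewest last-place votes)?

Option 2

Last-place votes: Option 1 18, Option 2 4, Option 3 12.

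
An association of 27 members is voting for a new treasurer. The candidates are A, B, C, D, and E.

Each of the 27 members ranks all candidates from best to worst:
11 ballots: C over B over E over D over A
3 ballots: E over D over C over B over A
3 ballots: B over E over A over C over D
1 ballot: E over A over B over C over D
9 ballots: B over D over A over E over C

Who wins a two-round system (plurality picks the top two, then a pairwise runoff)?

C

Round 1 first-place votes: A 0, B 12, C 11, D 0, E 4. B and C advance.
Runoff: B is ranked above C on 13 ballots, C above B on 14.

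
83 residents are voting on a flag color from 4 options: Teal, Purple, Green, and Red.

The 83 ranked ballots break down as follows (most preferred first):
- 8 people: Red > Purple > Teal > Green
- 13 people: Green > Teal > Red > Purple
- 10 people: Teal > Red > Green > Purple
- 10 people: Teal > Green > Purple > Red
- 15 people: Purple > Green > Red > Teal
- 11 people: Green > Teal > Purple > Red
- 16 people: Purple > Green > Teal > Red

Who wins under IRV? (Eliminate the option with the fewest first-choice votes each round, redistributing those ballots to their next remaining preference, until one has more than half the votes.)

Green

Round 1: Teal 20, Purple 31, Green 24, Red 8. Red eliminated.
Round 2: Teal 20, Purple 39, Green 24. Teal eliminated.
Round 3: Purple 39, Green 44. Green has a majority (≥42).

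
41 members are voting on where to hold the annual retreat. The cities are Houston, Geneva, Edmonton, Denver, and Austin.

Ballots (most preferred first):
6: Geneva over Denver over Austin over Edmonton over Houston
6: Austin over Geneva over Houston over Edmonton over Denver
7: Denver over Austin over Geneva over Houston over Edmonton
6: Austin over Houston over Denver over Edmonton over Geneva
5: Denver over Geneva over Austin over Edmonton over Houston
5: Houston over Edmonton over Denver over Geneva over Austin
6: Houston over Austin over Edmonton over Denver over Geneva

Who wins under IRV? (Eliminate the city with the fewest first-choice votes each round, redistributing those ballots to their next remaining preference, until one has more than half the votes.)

Round 1: Houston 11, Geneva 6, Edmonton 0, Denver 12, Austin 12. Edmonton eliminated.
Round 2: Houston 11, Geneva 6, Denver 12, Austin 12. Geneva eliminated.
Round 3: Houston 11, Denver 18, Austin 12. Houston eliminated.
Round 4: Denver 23, Austin 18. Denver has a majority (≥21).

Denver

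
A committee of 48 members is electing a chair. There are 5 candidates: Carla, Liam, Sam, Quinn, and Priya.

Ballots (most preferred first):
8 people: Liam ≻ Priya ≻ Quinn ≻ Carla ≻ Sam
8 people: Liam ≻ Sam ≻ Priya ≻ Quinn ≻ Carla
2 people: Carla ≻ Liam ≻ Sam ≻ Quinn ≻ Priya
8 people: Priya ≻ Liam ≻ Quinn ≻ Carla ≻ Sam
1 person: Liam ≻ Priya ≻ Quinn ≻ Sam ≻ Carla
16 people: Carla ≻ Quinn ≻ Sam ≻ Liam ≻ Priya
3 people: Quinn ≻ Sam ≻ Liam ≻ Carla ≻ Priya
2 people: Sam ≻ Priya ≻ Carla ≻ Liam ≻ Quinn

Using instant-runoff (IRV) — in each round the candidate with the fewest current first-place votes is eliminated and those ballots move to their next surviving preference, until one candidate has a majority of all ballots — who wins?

Liam

Round 1: Carla 18, Liam 17, Sam 2, Quinn 3, Priya 8. Sam eliminated.
Round 2: Carla 18, Liam 17, Quinn 3, Priya 10. Quinn eliminated.
Round 3: Carla 18, Liam 20, Priya 10. Priya eliminated.
Round 4: Carla 20, Liam 28. Liam has a majority (≥25).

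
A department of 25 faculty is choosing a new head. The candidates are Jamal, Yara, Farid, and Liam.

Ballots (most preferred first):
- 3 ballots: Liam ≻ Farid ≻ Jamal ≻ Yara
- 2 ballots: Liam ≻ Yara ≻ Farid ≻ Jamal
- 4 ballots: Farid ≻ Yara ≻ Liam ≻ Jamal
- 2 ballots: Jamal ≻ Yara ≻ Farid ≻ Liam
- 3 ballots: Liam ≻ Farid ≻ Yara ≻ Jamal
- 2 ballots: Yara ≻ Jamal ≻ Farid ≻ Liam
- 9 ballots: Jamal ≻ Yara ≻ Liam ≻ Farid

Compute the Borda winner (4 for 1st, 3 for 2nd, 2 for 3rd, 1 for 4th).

Yara

Jamal: 3×2 + 2×1 + 4×1 + 2×4 + 3×1 + 2×3 + 9×4 = 65
Yara: 3×1 + 2×3 + 4×3 + 2×3 + 3×2 + 2×4 + 9×3 = 68
Farid: 3×3 + 2×2 + 4×4 + 2×2 + 3×3 + 2×2 + 9×1 = 55
Liam: 3×4 + 2×4 + 4×2 + 2×1 + 3×4 + 2×1 + 9×2 = 62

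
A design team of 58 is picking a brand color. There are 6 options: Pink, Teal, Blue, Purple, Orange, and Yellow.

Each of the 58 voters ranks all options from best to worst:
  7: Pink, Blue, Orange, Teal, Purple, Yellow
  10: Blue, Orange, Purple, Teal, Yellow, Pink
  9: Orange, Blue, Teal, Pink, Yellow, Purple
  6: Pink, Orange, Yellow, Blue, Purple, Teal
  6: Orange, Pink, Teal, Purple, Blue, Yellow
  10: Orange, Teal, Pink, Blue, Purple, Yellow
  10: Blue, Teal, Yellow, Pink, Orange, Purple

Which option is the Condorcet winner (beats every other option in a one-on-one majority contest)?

Orange

Orange vs Pink: 35–23
Orange vs Teal: 48–10
Orange vs Blue: 31–27
Orange vs Purple: 58–0
Orange vs Yellow: 48–10
Orange beats every other option.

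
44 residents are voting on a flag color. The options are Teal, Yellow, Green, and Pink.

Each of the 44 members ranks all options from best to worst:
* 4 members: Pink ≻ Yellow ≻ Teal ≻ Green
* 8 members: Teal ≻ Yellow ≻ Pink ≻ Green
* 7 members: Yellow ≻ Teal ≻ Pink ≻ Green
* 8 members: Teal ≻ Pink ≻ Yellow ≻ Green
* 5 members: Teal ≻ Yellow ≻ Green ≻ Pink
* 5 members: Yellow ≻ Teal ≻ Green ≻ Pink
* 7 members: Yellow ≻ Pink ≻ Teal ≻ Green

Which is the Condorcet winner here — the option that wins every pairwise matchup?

Yellow

Yellow vs Teal: 23–21
Yellow vs Green: 44–0
Yellow vs Pink: 32–12
Yellow beats every other option.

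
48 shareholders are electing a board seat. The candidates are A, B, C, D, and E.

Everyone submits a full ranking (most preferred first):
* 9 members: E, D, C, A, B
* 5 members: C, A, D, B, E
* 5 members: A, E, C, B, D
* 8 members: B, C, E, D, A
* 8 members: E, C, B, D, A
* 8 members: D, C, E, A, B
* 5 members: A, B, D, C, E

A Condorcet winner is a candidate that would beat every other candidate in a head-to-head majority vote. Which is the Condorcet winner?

C

C vs A: 38–10
C vs B: 35–13
C vs D: 26–22
C vs E: 26–22
C beats every other candidate.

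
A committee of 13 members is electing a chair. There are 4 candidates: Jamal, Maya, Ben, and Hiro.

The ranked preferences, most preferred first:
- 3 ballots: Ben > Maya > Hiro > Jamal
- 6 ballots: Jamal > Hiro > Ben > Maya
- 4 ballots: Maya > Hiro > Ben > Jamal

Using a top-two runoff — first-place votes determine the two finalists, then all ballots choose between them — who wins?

Maya

Round 1 first-place votes: Jamal 6, Maya 4, Ben 3, Hiro 0. Jamal and Maya advance.
Runoff: Jamal is ranked above Maya on 6 ballots, Maya above Jamal on 7.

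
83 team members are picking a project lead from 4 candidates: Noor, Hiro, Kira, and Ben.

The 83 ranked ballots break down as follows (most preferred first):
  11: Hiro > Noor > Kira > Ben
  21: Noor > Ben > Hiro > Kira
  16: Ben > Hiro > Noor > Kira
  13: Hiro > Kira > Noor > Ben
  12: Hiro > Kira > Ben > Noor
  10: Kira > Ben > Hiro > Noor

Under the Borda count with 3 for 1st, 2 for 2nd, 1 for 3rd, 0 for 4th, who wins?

Hiro

Noor: 11×2 + 21×3 + 16×1 + 13×1 + 12×0 + 10×0 = 114
Hiro: 11×3 + 21×1 + 16×2 + 13×3 + 12×3 + 10×1 = 171
Kira: 11×1 + 21×0 + 16×0 + 13×2 + 12×2 + 10×3 = 91
Ben: 11×0 + 21×2 + 16×3 + 13×0 + 12×1 + 10×2 = 122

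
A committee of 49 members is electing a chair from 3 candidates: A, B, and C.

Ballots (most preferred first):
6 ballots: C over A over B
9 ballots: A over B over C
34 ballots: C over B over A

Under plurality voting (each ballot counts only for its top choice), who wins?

C

First-place votes: A 9, B 0, C 40.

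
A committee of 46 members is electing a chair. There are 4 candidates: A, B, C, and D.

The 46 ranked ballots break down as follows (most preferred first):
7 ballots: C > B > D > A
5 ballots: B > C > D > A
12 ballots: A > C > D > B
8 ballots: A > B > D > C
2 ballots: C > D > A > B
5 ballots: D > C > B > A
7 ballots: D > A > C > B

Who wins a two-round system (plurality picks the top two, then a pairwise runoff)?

Round 1 first-place votes: A 20, B 5, C 9, D 12. A and D advance.
Runoff: A is ranked above D on 20 ballots, D above A on 26.

D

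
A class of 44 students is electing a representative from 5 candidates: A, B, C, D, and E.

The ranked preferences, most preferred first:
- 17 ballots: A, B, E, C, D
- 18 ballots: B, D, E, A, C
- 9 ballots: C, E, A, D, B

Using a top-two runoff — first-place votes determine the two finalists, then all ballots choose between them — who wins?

A

Round 1 first-place votes: A 17, B 18, C 9, D 0, E 0. B and A advance.
Runoff: B is ranked above A on 18 ballots, A above B on 26.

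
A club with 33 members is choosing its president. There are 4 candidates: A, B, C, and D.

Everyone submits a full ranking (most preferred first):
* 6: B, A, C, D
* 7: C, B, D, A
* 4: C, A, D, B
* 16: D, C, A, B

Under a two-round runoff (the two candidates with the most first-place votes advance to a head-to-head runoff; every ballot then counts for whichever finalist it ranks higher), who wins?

Round 1 first-place votes: A 0, B 6, C 11, D 16. D and C advance.
Runoff: D is ranked above C on 16 ballots, C above D on 17.

C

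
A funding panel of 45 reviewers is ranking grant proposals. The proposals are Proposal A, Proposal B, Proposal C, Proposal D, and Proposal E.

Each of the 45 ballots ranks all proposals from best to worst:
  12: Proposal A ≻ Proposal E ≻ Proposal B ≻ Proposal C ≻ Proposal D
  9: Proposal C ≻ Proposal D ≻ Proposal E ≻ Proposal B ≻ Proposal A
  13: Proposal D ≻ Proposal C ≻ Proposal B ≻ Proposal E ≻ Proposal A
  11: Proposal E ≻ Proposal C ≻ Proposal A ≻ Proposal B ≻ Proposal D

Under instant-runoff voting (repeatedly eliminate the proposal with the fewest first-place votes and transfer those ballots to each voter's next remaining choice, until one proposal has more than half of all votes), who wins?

Proposal A

Round 1: Proposal A 12, Proposal B 0, Proposal C 9, Proposal D 13, Proposal E 11. Proposal B eliminated.
Round 2: Proposal A 12, Proposal C 9, Proposal D 13, Proposal E 11. Proposal C eliminated.
Round 3: Proposal A 12, Proposal D 22, Proposal E 11. Proposal E eliminated.
Round 4: Proposal A 23, Proposal D 22. Proposal A has a majority (≥23).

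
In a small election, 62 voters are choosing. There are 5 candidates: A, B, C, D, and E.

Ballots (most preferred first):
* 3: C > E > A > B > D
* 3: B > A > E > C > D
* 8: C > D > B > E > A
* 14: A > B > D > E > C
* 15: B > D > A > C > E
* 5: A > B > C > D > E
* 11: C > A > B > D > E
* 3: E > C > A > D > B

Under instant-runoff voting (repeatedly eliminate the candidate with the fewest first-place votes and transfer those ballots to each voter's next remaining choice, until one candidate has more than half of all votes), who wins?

Round 1: A 19, B 18, C 22, D 0, E 3. D eliminated.
Round 2: A 19, B 18, C 22, E 3. E eliminated.
Round 3: A 19, B 18, C 25. B eliminated.
Round 4: A 37, C 25. A has a majority (≥32).

A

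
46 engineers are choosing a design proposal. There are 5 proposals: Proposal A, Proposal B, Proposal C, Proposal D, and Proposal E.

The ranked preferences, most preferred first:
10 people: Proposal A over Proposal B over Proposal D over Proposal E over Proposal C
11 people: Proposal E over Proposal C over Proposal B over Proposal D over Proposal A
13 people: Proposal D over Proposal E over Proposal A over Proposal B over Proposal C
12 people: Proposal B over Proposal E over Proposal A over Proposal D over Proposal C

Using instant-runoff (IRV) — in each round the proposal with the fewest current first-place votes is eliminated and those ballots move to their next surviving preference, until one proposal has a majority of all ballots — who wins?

Proposal B

Round 1: Proposal A 10, Proposal B 12, Proposal C 0, Proposal D 13, Proposal E 11. Proposal C eliminated.
Round 2: Proposal A 10, Proposal B 12, Proposal D 13, Proposal E 11. Proposal A eliminated.
Round 3: Proposal B 22, Proposal D 13, Proposal E 11. Proposal E eliminated.
Round 4: Proposal B 33, Proposal D 13. Proposal B has a majority (≥24).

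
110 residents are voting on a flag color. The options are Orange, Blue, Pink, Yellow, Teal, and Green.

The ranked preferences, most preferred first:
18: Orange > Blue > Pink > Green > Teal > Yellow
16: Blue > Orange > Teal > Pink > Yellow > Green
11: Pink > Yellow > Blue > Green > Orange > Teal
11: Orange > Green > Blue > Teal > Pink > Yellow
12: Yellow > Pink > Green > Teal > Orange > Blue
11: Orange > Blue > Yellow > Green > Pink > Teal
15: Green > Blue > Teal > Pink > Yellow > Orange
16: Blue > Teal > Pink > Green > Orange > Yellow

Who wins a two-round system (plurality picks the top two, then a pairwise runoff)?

Blue

Round 1 first-place votes: Orange 40, Blue 32, Pink 11, Yellow 12, Teal 0, Green 15. Orange and Blue advance.
Runoff: Orange is ranked above Blue on 52 ballots, Blue above Orange on 58.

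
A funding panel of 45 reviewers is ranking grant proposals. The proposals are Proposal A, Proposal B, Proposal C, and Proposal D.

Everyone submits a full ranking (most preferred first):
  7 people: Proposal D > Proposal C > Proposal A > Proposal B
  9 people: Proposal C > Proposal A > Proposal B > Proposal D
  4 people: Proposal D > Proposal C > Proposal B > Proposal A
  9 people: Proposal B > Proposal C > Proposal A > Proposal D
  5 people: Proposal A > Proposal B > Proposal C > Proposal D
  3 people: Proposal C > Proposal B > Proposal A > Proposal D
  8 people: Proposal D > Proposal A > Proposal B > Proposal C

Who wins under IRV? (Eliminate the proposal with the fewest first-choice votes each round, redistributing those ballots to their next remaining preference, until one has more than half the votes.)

Proposal B

Round 1: Proposal A 5, Proposal B 9, Proposal C 12, Proposal D 19. Proposal A eliminated.
Round 2: Proposal B 14, Proposal C 12, Proposal D 19. Proposal C eliminated.
Round 3: Proposal B 26, Proposal D 19. Proposal B has a majority (≥23).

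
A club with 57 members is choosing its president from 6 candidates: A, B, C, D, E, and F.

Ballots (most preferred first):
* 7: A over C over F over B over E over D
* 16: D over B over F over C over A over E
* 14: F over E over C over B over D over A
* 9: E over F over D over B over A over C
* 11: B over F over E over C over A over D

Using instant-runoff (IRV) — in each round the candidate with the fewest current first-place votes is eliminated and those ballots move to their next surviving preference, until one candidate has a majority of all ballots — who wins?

Round 1: A 7, B 11, C 0, D 16, E 9, F 14. C eliminated.
Round 2: A 7, B 11, D 16, E 9, F 14. A eliminated.
Round 3: B 11, D 16, E 9, F 21. E eliminated.
Round 4: B 11, D 16, F 30. F has a majority (≥29).

F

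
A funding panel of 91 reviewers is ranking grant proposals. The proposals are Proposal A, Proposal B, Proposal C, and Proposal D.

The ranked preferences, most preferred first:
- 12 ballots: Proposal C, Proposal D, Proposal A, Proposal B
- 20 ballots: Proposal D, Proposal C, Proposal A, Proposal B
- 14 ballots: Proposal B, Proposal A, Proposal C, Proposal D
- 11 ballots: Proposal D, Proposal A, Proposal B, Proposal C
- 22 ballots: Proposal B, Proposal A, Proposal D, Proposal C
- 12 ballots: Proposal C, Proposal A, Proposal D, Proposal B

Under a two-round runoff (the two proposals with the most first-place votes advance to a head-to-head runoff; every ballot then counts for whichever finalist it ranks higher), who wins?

Proposal D

Round 1 first-place votes: Proposal A 0, Proposal B 36, Proposal C 24, Proposal D 31. Proposal B and Proposal D advance.
Runoff: Proposal B is ranked above Proposal D on 36 ballots, Proposal D above Proposal B on 55.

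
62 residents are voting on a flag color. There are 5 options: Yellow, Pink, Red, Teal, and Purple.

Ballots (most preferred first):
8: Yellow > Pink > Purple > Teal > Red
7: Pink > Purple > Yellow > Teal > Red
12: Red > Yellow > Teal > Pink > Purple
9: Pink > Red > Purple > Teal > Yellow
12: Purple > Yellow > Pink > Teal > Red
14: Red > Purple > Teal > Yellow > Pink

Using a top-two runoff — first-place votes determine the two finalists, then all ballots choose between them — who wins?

Round 1 first-place votes: Yellow 8, Pink 16, Red 26, Teal 0, Purple 12. Red and Pink advance.
Runoff: Red is ranked above Pink on 26 ballots, Pink above Red on 36.

Pink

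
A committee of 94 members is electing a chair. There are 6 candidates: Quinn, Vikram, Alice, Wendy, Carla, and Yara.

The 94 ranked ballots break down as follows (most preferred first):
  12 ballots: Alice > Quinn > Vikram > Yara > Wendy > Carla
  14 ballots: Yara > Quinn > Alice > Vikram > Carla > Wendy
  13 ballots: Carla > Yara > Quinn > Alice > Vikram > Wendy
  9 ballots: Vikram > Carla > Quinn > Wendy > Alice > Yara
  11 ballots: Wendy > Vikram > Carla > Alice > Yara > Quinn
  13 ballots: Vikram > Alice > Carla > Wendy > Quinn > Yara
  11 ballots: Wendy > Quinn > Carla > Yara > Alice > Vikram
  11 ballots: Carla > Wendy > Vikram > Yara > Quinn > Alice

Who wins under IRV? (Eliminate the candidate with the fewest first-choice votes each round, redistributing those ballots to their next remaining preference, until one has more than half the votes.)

Vikram

Round 1: Quinn 0, Vikram 22, Alice 12, Wendy 22, Carla 24, Yara 14. Quinn eliminated.
Round 2: Vikram 22, Alice 12, Wendy 22, Carla 24, Yara 14. Alice eliminated.
Round 3: Vikram 34, Wendy 22, Carla 24, Yara 14. Yara eliminated.
Round 4: Vikram 48, Wendy 22, Carla 24. Vikram has a majority (≥48).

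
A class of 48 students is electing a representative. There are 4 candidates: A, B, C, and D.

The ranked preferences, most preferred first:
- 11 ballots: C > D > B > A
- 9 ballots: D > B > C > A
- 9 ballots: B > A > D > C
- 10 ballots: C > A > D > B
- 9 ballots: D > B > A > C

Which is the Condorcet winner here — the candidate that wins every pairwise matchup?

D vs A: 29–19
D vs B: 39–9
D vs C: 27–21
D beats every other candidate.

D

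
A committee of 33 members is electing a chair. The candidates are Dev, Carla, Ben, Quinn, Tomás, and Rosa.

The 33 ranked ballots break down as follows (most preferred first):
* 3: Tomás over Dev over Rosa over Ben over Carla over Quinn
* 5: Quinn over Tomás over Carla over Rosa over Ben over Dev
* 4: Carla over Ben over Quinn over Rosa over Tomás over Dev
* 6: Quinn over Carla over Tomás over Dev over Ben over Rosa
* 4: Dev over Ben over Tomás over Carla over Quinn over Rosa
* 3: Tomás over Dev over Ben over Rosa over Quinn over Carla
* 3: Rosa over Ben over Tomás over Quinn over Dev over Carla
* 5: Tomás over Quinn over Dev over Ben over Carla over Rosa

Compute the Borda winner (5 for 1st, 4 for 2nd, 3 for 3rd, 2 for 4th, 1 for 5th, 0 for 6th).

Tomás

Dev: 3×4 + 5×0 + 4×0 + 6×2 + 4×5 + 3×4 + 3×1 + 5×3 = 74
Carla: 3×1 + 5×3 + 4×5 + 6×4 + 4×2 + 3×0 + 3×0 + 5×1 = 75
Ben: 3×2 + 5×1 + 4×4 + 6×1 + 4×4 + 3×3 + 3×4 + 5×2 = 80
Quinn: 3×0 + 5×5 + 4×3 + 6×5 + 4×1 + 3×1 + 3×2 + 5×4 = 100
Tomás: 3×5 + 5×4 + 4×1 + 6×3 + 4×3 + 3×5 + 3×3 + 5×5 = 118
Rosa: 3×3 + 5×2 + 4×2 + 6×0 + 4×0 + 3×2 + 3×5 + 5×0 = 48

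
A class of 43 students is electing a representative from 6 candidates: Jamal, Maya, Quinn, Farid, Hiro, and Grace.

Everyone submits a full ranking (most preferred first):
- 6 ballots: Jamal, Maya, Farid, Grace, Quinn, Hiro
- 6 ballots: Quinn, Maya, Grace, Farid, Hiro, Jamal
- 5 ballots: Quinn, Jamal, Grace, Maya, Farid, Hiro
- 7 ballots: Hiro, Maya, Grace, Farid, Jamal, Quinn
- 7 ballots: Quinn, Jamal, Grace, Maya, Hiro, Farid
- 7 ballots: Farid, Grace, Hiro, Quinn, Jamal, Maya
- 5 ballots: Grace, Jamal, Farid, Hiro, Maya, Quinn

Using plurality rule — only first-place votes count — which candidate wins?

First-place votes: Jamal 6, Maya 0, Quinn 18, Farid 7, Hiro 7, Grace 5.

Quinn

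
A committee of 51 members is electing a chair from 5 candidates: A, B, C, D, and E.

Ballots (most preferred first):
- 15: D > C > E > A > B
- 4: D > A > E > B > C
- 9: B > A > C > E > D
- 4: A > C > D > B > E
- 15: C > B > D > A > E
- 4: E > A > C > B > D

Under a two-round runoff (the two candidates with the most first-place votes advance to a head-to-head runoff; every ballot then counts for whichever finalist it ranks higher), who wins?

Round 1 first-place votes: A 4, B 9, C 15, D 19, E 4. D and C advance.
Runoff: D is ranked above C on 19 ballots, C above D on 32.

C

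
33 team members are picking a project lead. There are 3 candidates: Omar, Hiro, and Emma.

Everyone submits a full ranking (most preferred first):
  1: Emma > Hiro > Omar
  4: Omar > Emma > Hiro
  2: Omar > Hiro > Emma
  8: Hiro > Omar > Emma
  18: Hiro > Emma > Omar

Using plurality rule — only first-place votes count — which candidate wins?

Hiro

First-place votes: Omar 6, Hiro 26, Emma 1.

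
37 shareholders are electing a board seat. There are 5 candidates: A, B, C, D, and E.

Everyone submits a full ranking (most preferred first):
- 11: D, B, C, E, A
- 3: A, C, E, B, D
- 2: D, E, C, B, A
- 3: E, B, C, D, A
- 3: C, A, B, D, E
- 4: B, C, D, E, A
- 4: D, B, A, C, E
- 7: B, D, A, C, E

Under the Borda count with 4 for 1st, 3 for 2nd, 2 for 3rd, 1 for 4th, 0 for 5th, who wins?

A: 11×0 + 3×4 + 2×0 + 3×0 + 3×3 + 4×0 + 4×2 + 7×2 = 43
B: 11×3 + 3×1 + 2×1 + 3×3 + 3×2 + 4×4 + 4×3 + 7×4 = 109
C: 11×2 + 3×3 + 2×2 + 3×2 + 3×4 + 4×3 + 4×1 + 7×1 = 76
D: 11×4 + 3×0 + 2×4 + 3×1 + 3×1 + 4×2 + 4×4 + 7×3 = 103
E: 11×1 + 3×2 + 2×3 + 3×4 + 3×0 + 4×1 + 4×0 + 7×0 = 39

B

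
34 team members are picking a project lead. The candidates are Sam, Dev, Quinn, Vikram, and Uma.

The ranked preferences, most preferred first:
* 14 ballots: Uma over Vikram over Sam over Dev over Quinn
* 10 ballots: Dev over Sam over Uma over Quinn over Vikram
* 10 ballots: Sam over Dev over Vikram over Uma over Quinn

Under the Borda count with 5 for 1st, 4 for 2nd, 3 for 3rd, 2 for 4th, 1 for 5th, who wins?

Sam

Sam: 14×3 + 10×4 + 10×5 = 132
Dev: 14×2 + 10×5 + 10×4 = 118
Quinn: 14×1 + 10×2 + 10×1 = 44
Vikram: 14×4 + 10×1 + 10×3 = 96
Uma: 14×5 + 10×3 + 10×2 = 120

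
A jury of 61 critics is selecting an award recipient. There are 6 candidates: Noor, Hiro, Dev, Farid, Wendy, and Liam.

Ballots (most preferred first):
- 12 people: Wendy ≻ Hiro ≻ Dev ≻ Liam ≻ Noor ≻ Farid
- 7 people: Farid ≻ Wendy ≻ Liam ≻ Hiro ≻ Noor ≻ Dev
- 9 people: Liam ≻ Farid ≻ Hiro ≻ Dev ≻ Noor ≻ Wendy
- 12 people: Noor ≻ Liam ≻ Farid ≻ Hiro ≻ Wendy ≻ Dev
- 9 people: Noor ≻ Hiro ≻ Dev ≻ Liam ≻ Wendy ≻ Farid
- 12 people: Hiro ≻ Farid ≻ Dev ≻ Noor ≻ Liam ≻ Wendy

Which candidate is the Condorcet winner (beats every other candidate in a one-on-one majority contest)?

Hiro vs Noor: 40–21
Hiro vs Dev: 61–0
Hiro vs Farid: 33–28
Hiro vs Wendy: 42–19
Hiro vs Liam: 33–28
Hiro beats every other candidate.

Hiro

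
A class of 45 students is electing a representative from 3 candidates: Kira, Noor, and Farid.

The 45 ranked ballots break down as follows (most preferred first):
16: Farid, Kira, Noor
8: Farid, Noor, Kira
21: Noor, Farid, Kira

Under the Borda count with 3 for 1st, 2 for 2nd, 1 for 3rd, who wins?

Kira: 16×2 + 8×1 + 21×1 = 61
Noor: 16×1 + 8×2 + 21×3 = 95
Farid: 16×3 + 8×3 + 21×2 = 114

Farid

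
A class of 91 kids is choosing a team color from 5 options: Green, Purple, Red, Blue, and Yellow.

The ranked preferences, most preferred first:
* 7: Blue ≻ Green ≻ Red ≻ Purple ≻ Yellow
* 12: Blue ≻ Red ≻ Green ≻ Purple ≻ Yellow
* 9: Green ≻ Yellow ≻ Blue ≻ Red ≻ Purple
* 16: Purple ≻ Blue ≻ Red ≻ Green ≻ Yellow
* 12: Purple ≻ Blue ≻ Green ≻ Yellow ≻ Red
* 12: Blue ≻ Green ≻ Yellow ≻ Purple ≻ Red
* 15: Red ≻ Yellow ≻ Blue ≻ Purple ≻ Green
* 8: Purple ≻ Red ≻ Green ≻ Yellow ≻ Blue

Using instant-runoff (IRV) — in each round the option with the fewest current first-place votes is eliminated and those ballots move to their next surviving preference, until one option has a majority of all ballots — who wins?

Round 1: Green 9, Purple 36, Red 15, Blue 31, Yellow 0. Yellow eliminated.
Round 2: Green 9, Purple 36, Red 15, Blue 31. Green eliminated.
Round 3: Purple 36, Red 15, Blue 40. Red eliminated.
Round 4: Purple 36, Blue 55. Blue has a majority (≥46).

Blue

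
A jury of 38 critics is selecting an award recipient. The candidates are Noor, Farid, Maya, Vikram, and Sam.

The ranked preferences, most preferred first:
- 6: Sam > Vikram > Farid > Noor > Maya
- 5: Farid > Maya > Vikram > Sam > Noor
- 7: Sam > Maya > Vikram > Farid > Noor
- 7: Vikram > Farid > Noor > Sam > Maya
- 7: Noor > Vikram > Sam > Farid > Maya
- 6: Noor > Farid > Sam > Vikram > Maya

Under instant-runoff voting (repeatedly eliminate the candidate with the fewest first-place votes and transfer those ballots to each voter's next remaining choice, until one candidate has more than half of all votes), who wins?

Round 1: Noor 13, Farid 5, Maya 0, Vikram 7, Sam 13. Maya eliminated.
Round 2: Noor 13, Farid 5, Vikram 7, Sam 13. Farid eliminated.
Round 3: Noor 13, Vikram 12, Sam 13. Vikram eliminated.
Round 4: Noor 20, Sam 18. Noor has a majority (≥20).

Noor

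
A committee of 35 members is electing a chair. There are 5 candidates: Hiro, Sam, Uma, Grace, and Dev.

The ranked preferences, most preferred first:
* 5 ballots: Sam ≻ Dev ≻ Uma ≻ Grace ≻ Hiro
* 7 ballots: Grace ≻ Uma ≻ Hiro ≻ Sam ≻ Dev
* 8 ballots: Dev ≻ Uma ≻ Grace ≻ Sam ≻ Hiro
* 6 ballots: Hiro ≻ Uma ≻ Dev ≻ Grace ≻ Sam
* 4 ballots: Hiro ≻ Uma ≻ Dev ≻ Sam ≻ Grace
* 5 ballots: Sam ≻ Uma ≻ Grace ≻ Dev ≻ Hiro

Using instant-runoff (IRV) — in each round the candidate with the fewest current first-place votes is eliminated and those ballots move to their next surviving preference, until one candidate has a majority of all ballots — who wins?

Sam

Round 1: Hiro 10, Sam 10, Uma 0, Grace 7, Dev 8. Uma eliminated.
Round 2: Hiro 10, Sam 10, Grace 7, Dev 8. Grace eliminated.
Round 3: Hiro 17, Sam 10, Dev 8. Dev eliminated.
Round 4: Hiro 17, Sam 18. Sam has a majority (≥18).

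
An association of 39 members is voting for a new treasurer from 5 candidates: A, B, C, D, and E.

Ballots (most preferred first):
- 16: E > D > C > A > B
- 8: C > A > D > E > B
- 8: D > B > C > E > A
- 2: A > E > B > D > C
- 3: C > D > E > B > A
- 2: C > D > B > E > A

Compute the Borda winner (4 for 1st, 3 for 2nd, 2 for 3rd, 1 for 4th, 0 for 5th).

D

A: 16×1 + 8×3 + 8×0 + 2×4 + 3×0 + 2×0 = 48
B: 16×0 + 8×0 + 8×3 + 2×2 + 3×1 + 2×2 = 35
C: 16×2 + 8×4 + 8×2 + 2×0 + 3×4 + 2×4 = 100
D: 16×3 + 8×2 + 8×4 + 2×1 + 3×3 + 2×3 = 113
E: 16×4 + 8×1 + 8×1 + 2×3 + 3×2 + 2×1 = 94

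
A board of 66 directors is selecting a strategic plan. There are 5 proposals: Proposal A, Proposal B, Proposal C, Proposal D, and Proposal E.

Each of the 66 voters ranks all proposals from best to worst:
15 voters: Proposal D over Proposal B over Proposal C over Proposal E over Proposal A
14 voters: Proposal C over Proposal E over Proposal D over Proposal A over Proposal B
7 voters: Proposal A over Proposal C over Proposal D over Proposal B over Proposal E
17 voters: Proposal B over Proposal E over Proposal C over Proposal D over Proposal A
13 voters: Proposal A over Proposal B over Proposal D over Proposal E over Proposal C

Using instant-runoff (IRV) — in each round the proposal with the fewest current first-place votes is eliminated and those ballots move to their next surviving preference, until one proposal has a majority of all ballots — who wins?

Round 1: Proposal A 20, Proposal B 17, Proposal C 14, Proposal D 15, Proposal E 0. Proposal E eliminated.
Round 2: Proposal A 20, Proposal B 17, Proposal C 14, Proposal D 15. Proposal C eliminated.
Round 3: Proposal A 20, Proposal B 17, Proposal D 29. Proposal B eliminated.
Round 4: Proposal A 20, Proposal D 46. Proposal D has a majority (≥34).

Proposal D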